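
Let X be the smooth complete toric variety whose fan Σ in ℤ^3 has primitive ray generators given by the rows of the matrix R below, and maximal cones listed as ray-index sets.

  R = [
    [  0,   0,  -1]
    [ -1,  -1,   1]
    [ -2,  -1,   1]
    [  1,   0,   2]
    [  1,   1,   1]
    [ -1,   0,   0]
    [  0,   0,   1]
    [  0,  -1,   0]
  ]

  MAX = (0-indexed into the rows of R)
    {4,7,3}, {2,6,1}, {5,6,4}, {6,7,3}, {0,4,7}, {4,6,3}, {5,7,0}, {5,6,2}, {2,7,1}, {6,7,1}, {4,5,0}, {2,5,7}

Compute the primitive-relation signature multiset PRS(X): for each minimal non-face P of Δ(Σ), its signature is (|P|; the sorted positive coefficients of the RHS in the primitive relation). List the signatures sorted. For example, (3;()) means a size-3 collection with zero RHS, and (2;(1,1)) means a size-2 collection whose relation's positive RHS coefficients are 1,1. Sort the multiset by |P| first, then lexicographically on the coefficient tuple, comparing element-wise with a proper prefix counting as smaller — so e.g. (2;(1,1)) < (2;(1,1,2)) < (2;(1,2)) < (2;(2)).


Primitive collections (14):

  • {0,6}:  v_{0} + v_{6} = 0  ⇒ sig = (2;())
  • {1,5}:  v_{1} + v_{5} = v_{2}  ⇒ sig = (2;(1))
  • {0,1}:  v_{0} + v_{1} = v_{5} + v_{7}  ⇒ sig = (2;(1,1))
  • {0,3}:  v_{0} + v_{3} = v_{4} + v_{7}  ⇒ sig = (2;(1,1))
  • {0,2}:  v_{0} + v_{2} = 2·v_{5} + v_{7}  ⇒ sig = (2;(1,2))
  • {2,3}:  v_{2} + v_{3} = v_{1} + 2·v_{6}  ⇒ sig = (2;(1,2))
  • {2,4}:  v_{2} + v_{4} = v_{5} + 2·v_{6}  ⇒ sig = (2;(1,2))
  • {1,3}:  v_{1} + v_{3} = 3·v_{6} + v_{7}  ⇒ sig = (2;(1,3))
  • {1,4}:  v_{1} + v_{4} = 2·v_{6}  ⇒ sig = (2;(2))
  • {3,5}:  v_{3} + v_{5} = 2·v_{6}  ⇒ sig = (2;(2))
  • {4,5,7}:  v_{4} + v_{5} + v_{7} = v_{6}  ⇒ sig = (3;(1))
  • {4,6,7}:  v_{4} + v_{6} + v_{7} = v_{3}  ⇒ sig = (3;(1))
  • {5,6,7}:  v_{5} + v_{6} + v_{7} = v_{1}  ⇒ sig = (3;(1))
  • {2,6,7}:  v_{2} + v_{6} + v_{7} = 2·v_{1}  ⇒ sig = (3;(2))

Hence PRS(X_Σ) =
[(2;()), (2;(1)), (2;(1,1)), (2;(1,1)), (2;(1,2)), (2;(1,2)), (2;(1,2)), (2;(1,3)), (2;(2)), (2;(2)), (3;(1)), (3;(1)), (3;(1)), (3;(2))]


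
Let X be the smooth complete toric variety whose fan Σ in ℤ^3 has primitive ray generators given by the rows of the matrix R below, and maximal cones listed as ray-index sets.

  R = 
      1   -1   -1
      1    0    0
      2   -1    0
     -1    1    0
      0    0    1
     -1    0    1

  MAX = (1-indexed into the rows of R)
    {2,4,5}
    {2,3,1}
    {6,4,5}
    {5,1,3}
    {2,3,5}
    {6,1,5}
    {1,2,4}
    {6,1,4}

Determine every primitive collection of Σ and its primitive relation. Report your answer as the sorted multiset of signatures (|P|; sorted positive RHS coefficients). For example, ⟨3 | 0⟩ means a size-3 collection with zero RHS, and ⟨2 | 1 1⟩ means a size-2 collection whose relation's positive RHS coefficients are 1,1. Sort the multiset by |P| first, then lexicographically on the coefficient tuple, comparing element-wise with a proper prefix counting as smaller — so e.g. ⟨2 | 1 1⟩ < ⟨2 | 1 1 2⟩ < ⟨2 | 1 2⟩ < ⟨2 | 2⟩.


Δ(Σ) — 6 vertices, 5 min non-faces:

  P={2,6}:  v_{2} + v_{6} = v_{5} ; sig = ⟨2 | 1⟩
  P={3,4}:  v_{3} + v_{4} = v_{2} ; sig = ⟨2 | 1⟩
  P={3,6}:  v_{3} + v_{6} = v_{1} + 2·v_{5} ; sig = ⟨2 | 1 2⟩
  P={1,4,5}:  v_{1} + v_{4} + v_{5} = 0 ; sig = ⟨3 | 0⟩
  P={1,2,5}:  v_{1} + v_{2} + v_{5} = v_{3} ; sig = ⟨3 | 1⟩

Hence PRS(X_Σ) =
[⟨2 | 1⟩, ⟨2 | 1⟩, ⟨2 | 1 2⟩, ⟨3 | 0⟩, ⟨3 | 1⟩]


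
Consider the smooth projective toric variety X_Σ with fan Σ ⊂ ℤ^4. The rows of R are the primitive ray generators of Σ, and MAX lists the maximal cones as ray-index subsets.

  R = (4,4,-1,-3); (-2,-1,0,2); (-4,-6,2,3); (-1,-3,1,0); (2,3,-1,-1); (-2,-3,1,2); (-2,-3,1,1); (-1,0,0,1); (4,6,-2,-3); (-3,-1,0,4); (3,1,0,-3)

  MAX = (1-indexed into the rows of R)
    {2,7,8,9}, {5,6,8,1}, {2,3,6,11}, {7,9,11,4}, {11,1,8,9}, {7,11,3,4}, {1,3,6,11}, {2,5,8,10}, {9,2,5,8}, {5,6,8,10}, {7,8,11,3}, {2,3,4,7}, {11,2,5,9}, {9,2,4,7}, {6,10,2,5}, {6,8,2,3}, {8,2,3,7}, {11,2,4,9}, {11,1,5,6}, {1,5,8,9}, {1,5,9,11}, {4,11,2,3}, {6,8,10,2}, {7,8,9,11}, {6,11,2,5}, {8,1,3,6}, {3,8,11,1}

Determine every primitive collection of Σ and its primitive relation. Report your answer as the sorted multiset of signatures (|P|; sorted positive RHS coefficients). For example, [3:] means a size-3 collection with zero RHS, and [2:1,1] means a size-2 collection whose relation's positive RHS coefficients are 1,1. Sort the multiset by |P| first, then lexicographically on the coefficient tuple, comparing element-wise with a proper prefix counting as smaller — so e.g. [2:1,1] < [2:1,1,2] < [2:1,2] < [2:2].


Primitive collections (22):

  • {3,9}:  v_{3} + v_{9} = 0  ⇒ sig = [2:]
  • {5,7}:  v_{5} + v_{7} = 0  ⇒ sig = [2:]
  • {1,2}:  v_{1} + v_{2} = v_{5}  ⇒ sig = [2:1]
  • {1,4}:  v_{1} + v_{4} = v_{11}  ⇒ sig = [2:1]
  • {3,5}:  v_{3} + v_{5} = v_{6}  ⇒ sig = [2:1]
  • {4,8}:  v_{4} + v_{8} = v_{7}  ⇒ sig = [2:1]
  • {6,7}:  v_{6} + v_{7} = v_{3}  ⇒ sig = [2:1]
  • {6,9}:  v_{6} + v_{9} = v_{5}  ⇒ sig = [2:1]
  • {1,7}:  v_{1} + v_{7} = v_{8} + v_{11}  ⇒ sig = [2:1,1]
  • {4,5}:  v_{4} + v_{5} = v_{2} + v_{11}  ⇒ sig = [2:1,1]
  • {4,10}:  v_{4} + v_{10} = v_{2} + v_{6}  ⇒ sig = [2:1,1]
  • {10,11}:  v_{10} + v_{11} = v_{5} + v_{6}  ⇒ sig = [2:1,1]
  • {4,6}:  v_{4} + v_{6} = v_{2} + v_{3} + v_{11}  ⇒ sig = [2:1,1,1]
  • {7,10}:  v_{7} + v_{10} = v_{2} + v_{6} + v_{8}  ⇒ sig = [2:1,1,1]
  • {1,10}:  v_{1} + v_{10} = 2·v_{5} + v_{6} + v_{8}  ⇒ sig = [2:1,1,2]
  • {3,10}:  v_{3} + v_{10} = v_{2} + 2·v_{6} + v_{8}  ⇒ sig = [2:1,1,2]
  • {9,10}:  v_{9} + v_{10} = v_{2} + 2·v_{5} + v_{8}  ⇒ sig = [2:1,1,2]
  • {2,8,11}:  v_{2} + v_{8} + v_{11} = 0  ⇒ sig = [3:]
  • {2,7,11}:  v_{2} + v_{7} + v_{11} = v_{4}  ⇒ sig = [3:1]
  • {5,8,11}:  v_{5} + v_{8} + v_{11} = v_{1}  ⇒ sig = [3:1]
  • {6,8,11}:  v_{6} + v_{8} + v_{11} = v_{1} + v_{3}  ⇒ sig = [3:1,1]
  • {2,5,6,8}:  v_{2} + v_{5} + v_{6} + v_{8} = v_{10}  ⇒ sig = [4:1]

Signatures (|P|; sorted positive RHS coefficients), sorted:
{ [2:] ×2,  [2:1] ×6,  [2:1,1] ×4,  [2:1,1,1] ×2,  [2:1,1,2] ×3,  [3:],  [3:1] ×2,  [3:1,1],  [4:1] }


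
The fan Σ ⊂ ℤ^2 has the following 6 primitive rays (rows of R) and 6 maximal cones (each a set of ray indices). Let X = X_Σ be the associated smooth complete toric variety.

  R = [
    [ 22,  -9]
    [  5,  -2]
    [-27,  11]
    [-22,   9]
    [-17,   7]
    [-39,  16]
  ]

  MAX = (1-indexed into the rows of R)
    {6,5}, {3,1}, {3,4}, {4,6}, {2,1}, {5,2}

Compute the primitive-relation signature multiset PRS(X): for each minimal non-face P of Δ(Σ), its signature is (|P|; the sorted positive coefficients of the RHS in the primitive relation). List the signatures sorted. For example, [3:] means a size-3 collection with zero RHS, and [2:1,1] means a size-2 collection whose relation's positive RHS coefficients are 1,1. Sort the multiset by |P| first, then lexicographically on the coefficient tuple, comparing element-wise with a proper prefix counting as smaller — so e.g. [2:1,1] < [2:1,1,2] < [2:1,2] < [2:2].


Σ has 9 primitive collections:

  P={1,4}:  v_{1} + v_{4} = 0  →  sig = [2:]
  P={1,5}:  v_{1} + v_{5} = v_{2}  →  sig = [2:1]
  P={1,6}:  v_{1} + v_{6} = v_{5}  →  sig = [2:1]
  P={2,3}:  v_{2} + v_{3} = v_{4}  →  sig = [2:1]
  P={2,4}:  v_{2} + v_{4} = v_{5}  →  sig = [2:1]
  P={4,5}:  v_{4} + v_{5} = v_{6}  →  sig = [2:1]
  P={2,6}:  v_{2} + v_{6} = 2·v_{5}  →  sig = [2:2]
  P={3,5}:  v_{3} + v_{5} = 2·v_{4}  →  sig = [2:2]
  P={3,6}:  v_{3} + v_{6} = 3·v_{4}  →  sig = [2:3]

Signatures (|P|; sorted positive RHS coefficients), sorted:
[[2:], [2:1], [2:1], [2:1], [2:1], [2:1], [2:2], [2:2], [2:3]]


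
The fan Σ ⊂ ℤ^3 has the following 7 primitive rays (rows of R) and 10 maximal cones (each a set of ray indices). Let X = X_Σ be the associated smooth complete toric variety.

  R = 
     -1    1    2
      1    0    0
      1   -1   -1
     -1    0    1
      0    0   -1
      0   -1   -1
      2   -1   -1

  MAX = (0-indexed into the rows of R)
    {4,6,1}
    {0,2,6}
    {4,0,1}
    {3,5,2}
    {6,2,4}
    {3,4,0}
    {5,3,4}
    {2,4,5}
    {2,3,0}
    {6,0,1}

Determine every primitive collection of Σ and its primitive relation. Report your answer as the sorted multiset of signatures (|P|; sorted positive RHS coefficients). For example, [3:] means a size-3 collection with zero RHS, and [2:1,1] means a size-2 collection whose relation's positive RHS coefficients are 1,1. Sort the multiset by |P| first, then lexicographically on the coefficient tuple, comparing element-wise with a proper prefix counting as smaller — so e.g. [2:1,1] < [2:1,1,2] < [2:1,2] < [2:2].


Δ(Σ) — 7 vertices, 9 min non-faces:

  P={0,5}:  v_{0} + v_{5} = v_{3}  ⟹  sig = [2:1]
  P={1,2}:  v_{1} + v_{2} = v_{6}  ⟹  sig = [2:1]
  P={1,5}:  v_{1} + v_{5} = v_{2}  ⟹  sig = [2:1]
  P={1,3}:  v_{1} + v_{3} = v_{0} + v_{2}  ⟹  sig = [2:1,1]
  P={3,6}:  v_{3} + v_{6} = v_{0} + 2·v_{2}  ⟹  sig = [2:1,2]
  P={5,6}:  v_{5} + v_{6} = 2·v_{2}  ⟹  sig = [2:2]
  P={0,2,4}:  v_{0} + v_{2} + v_{4} = 0  ⟹  sig = [3:]
  P={0,4,6}:  v_{0} + v_{4} + v_{6} = v_{1}  ⟹  sig = [3:1]
  P={2,3,4}:  v_{2} + v_{3} + v_{4} = v_{5}  ⟹  sig = [3:1]

Signatures (|P|; sorted positive RHS coefficients), sorted:
    |P|=2: 6 collections, coeffs (1), (1), (1), (1,1), (1,2), (2)
    |P|=3: 3 collections, coeffs (), (1), (1)


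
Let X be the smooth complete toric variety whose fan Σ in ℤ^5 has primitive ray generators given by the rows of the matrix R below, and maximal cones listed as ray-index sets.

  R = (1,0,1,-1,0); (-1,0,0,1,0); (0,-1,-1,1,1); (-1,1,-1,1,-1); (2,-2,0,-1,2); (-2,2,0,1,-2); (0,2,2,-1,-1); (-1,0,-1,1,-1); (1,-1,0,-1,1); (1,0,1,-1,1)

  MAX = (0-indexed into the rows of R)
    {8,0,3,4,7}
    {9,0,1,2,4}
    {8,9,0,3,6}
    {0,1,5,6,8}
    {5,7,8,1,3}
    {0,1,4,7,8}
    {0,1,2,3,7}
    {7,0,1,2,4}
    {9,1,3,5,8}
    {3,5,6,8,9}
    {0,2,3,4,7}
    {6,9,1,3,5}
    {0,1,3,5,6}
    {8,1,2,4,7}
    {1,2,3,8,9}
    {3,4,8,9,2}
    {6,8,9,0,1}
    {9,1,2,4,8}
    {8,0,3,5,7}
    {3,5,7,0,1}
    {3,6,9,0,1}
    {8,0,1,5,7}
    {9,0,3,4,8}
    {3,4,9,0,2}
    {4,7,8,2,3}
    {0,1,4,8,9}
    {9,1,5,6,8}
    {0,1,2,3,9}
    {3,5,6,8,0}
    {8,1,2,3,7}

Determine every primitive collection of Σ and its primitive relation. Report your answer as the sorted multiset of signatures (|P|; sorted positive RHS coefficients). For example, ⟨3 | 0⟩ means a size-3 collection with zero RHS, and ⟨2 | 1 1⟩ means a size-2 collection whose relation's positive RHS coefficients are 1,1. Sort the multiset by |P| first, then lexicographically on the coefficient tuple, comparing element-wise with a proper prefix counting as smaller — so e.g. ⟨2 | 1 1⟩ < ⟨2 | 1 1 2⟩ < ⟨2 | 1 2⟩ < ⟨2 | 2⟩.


Σ has 11 primitive collections:

  {4,5}:  v_{4} + v_{5} = 0  →  sig = ⟨2 | 0⟩
  {7,9}:  v_{7} + v_{9} = 0  →  sig = ⟨2 | 0⟩
  {2,5}:  v_{2} + v_{5} = v_{1} + v_{3}  →  sig = ⟨2 | 1 1⟩
  {4,6}:  v_{4} + v_{6} = v_{0} + v_{9}  →  sig = ⟨2 | 1 1⟩
  {6,7}:  v_{6} + v_{7} = v_{0} + v_{5}  →  sig = ⟨2 | 1 1⟩
  {2,6}:  v_{2} + v_{6} = v_{0} + v_{1} + v_{3} + v_{9}  →  sig = ⟨2 | 1 1 1 1⟩
  {0,2,8}:  v_{0} + v_{2} + v_{8} = v_{4}  →  sig = ⟨3 | 1⟩
  {0,5,9}:  v_{0} + v_{5} + v_{9} = v_{6}  →  sig = ⟨3 | 1⟩
  {1,3,4}:  v_{1} + v_{3} + v_{4} = v_{2}  →  sig = ⟨3 | 1⟩
  {0,1,3,8}:  v_{0} + v_{1} + v_{3} + v_{8} = 0  →  sig = ⟨4 | 0⟩
  {1,3,6,8}:  v_{1} + v_{3} + v_{6} + v_{8} = v_{5} + v_{9}  →  sig = ⟨4 | 1 1⟩

Sorted signature multiset PRS(X):
    ⟨2 | 0⟩
    ⟨2 | 0⟩
    ⟨2 | 1 1⟩
    ⟨2 | 1 1⟩
    ⟨2 | 1 1⟩
    ⟨2 | 1 1 1 1⟩
    ⟨3 | 1⟩
    ⟨3 | 1⟩
    ⟨3 | 1⟩
    ⟨4 | 0⟩
    ⟨4 | 1 1⟩


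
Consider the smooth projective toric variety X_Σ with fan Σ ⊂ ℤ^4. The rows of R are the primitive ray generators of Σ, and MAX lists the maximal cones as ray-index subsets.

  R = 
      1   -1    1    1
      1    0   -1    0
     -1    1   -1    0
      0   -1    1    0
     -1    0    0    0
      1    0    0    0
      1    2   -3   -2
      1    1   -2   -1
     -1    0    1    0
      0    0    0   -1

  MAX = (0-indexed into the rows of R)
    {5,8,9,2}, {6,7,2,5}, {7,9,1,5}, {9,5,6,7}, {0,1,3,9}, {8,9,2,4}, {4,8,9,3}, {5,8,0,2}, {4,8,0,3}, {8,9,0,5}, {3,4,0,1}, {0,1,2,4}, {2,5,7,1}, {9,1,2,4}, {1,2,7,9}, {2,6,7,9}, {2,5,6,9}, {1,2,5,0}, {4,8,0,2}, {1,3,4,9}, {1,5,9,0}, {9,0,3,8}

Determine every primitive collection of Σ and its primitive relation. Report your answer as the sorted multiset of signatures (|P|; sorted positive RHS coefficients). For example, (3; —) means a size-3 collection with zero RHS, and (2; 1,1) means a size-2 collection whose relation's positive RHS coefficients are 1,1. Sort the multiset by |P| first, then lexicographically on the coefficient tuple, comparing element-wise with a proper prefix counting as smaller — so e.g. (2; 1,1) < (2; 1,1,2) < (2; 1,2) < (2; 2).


17 collections generate NE(X_Σ); each relation:

  {1,8}:  v_{1} + v_{8} = 0  ⟹  sig = (2; —)
  {4,5}:  v_{4} + v_{5} = 0  ⟹  sig = (2; —)
  {2,3}:  v_{2} + v_{3} = v_{4}  ⟹  sig = (2; 1)
  {0,6}:  v_{0} + v_{6} = v_{5} + v_{7}  ⟹  sig = (2; 1,1)
  {0,7}:  v_{0} + v_{7} = v_{1} + v_{5}  ⟹  sig = (2; 1,1)
  {3,5}:  v_{3} + v_{5} = v_{0} + v_{9}  ⟹  sig = (2; 1,1)
  {3,6}:  v_{3} + v_{6} = v_{7} + v_{9}  ⟹  sig = (2; 1,1)
  {3,7}:  v_{3} + v_{7} = v_{1} + v_{9}  ⟹  sig = (2; 1,1)
  {4,6}:  v_{4} + v_{6} = v_{2} + v_{7} + v_{9}  ⟹  sig = (2; 1,1,1)
  {4,7}:  v_{4} + v_{7} = v_{1} + v_{2} + v_{9}  ⟹  sig = (2; 1,1,1)
  {7,8}:  v_{7} + v_{8} = v_{2} + v_{5} + v_{9}  ⟹  sig = (2; 1,1,1)
  {1,6}:  v_{1} + v_{6} = 2·v_{7}  ⟹  sig = (2; 2)
  {6,8}:  v_{6} + v_{8} = 2·v_{2} + 2·v_{5} + 2·v_{9}  ⟹  sig = (2; 2,2,2)
  {0,2,9}:  v_{0} + v_{2} + v_{9} = 0  ⟹  sig = (3; —)
  {0,4,9}:  v_{0} + v_{4} + v_{9} = v_{3}  ⟹  sig = (3; 1)
  {1,2,5,9}:  v_{1} + v_{2} + v_{5} + v_{9} = v_{7}  ⟹  sig = (4; 1)
  {2,5,7,9}:  v_{2} + v_{5} + v_{7} + v_{9} = v_{6}  ⟹  sig = (4; 1)

Signatures (|P|; sorted positive RHS coefficients), sorted:
    (2; —)
    (2; —)
    (2; 1)
    (2; 1,1)
    (2; 1,1)
    (2; 1,1)
    (2; 1,1)
    (2; 1,1)
    (2; 1,1,1)
    (2; 1,1,1)
    (2; 1,1,1)
    (2; 2)
    (2; 2,2,2)
    (3; —)
    (3; 1)
    (4; 1)
    (4; 1)


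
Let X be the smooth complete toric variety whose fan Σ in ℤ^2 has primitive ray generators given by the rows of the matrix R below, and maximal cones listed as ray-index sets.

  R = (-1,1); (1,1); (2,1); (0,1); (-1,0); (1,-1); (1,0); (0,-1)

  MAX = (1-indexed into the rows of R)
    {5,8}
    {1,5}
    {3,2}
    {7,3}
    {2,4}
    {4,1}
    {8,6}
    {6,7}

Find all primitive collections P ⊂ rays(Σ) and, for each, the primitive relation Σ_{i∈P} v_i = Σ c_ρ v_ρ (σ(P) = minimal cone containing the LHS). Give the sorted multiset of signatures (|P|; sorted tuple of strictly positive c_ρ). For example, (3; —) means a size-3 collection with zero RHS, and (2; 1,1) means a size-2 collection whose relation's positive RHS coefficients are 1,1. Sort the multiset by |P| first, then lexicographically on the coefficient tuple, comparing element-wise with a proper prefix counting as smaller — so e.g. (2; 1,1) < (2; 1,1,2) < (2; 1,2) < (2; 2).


The 20 primitive collections of Σ (r=8, n=2):

  {1,6}:  v_{1} + v_{6} = 0  ⟹  sig = (2; —)
  {4,8}:  v_{4} + v_{8} = 0  ⟹  sig = (2; —)
  {5,7}:  v_{5} + v_{7} = 0  ⟹  sig = (2; —)
  {1,7}:  v_{1} + v_{7} = v_{4}  ⟹  sig = (2; 1)
  {1,8}:  v_{1} + v_{8} = v_{5}  ⟹  sig = (2; 1)
  {2,5}:  v_{2} + v_{5} = v_{4}  ⟹  sig = (2; 1)
  {2,7}:  v_{2} + v_{7} = v_{3}  ⟹  sig = (2; 1)
  {2,8}:  v_{2} + v_{8} = v_{7}  ⟹  sig = (2; 1)
  {3,5}:  v_{3} + v_{5} = v_{2}  ⟹  sig = (2; 1)
  {4,5}:  v_{4} + v_{5} = v_{1}  ⟹  sig = (2; 1)
  {4,6}:  v_{4} + v_{6} = v_{7}  ⟹  sig = (2; 1)
  {4,7}:  v_{4} + v_{7} = v_{2}  ⟹  sig = (2; 1)
  {5,6}:  v_{5} + v_{6} = v_{8}  ⟹  sig = (2; 1)
  {7,8}:  v_{7} + v_{8} = v_{6}  ⟹  sig = (2; 1)
  {1,3}:  v_{1} + v_{3} = v_{2} + v_{4}  ⟹  sig = (2; 1,1)
  {1,2}:  v_{1} + v_{2} = 2·v_{4}  ⟹  sig = (2; 2)
  {2,6}:  v_{2} + v_{6} = 2·v_{7}  ⟹  sig = (2; 2)
  {3,4}:  v_{3} + v_{4} = 2·v_{2}  ⟹  sig = (2; 2)
  {3,8}:  v_{3} + v_{8} = 2·v_{7}  ⟹  sig = (2; 2)
  {3,6}:  v_{3} + v_{6} = 3·v_{7}  ⟹  sig = (2; 3)

Sorted signature multiset PRS(X):
[(2; —), (2; —), (2; —), (2; 1), (2; 1), (2; 1), (2; 1), (2; 1), (2; 1), (2; 1), (2; 1), (2; 1), (2; 1), (2; 1), (2; 1,1), (2; 2), (2; 2), (2; 2), (2; 2), (2; 3)]


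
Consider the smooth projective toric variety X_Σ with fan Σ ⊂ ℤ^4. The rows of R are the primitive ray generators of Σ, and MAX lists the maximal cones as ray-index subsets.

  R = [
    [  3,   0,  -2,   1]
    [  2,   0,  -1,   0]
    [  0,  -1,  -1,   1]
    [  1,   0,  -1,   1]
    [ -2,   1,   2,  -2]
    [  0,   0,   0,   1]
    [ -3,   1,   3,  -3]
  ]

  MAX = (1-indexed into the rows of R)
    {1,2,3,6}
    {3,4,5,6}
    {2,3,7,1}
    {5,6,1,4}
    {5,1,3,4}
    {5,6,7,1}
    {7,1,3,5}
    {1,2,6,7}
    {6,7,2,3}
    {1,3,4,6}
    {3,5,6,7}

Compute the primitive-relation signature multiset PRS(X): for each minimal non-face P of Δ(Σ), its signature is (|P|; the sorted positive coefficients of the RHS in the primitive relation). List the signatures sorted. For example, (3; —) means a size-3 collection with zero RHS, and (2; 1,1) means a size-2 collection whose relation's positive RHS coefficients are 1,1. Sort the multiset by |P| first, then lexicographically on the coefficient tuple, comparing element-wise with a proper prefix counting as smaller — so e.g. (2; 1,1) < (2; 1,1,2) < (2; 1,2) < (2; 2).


5 minimal non-faces of Δ(Σ) (on 7 rays):

  {2,4}:  v_{2} + v_{4} = v_{1}  so sig = (2; 1)
  {4,7}:  v_{4} + v_{7} = v_{5}  so sig = (2; 1)
  {2,5}:  v_{2} + v_{5} = v_{1} + v_{7}  so sig = (2; 1,1)
  {1,3,6,7}:  v_{1} + v_{3} + v_{6} + v_{7} = 0  so sig = (4; —)
  {1,3,5,6}:  v_{1} + v_{3} + v_{5} + v_{6} = v_{4}  so sig = (4; 1)

Signatures (|P|; sorted positive RHS coefficients), sorted:
    |P|=2: 3 collections, coeffs (1), (1), (1,1)
    |P|=4: 2 collections, coeffs (), (1)


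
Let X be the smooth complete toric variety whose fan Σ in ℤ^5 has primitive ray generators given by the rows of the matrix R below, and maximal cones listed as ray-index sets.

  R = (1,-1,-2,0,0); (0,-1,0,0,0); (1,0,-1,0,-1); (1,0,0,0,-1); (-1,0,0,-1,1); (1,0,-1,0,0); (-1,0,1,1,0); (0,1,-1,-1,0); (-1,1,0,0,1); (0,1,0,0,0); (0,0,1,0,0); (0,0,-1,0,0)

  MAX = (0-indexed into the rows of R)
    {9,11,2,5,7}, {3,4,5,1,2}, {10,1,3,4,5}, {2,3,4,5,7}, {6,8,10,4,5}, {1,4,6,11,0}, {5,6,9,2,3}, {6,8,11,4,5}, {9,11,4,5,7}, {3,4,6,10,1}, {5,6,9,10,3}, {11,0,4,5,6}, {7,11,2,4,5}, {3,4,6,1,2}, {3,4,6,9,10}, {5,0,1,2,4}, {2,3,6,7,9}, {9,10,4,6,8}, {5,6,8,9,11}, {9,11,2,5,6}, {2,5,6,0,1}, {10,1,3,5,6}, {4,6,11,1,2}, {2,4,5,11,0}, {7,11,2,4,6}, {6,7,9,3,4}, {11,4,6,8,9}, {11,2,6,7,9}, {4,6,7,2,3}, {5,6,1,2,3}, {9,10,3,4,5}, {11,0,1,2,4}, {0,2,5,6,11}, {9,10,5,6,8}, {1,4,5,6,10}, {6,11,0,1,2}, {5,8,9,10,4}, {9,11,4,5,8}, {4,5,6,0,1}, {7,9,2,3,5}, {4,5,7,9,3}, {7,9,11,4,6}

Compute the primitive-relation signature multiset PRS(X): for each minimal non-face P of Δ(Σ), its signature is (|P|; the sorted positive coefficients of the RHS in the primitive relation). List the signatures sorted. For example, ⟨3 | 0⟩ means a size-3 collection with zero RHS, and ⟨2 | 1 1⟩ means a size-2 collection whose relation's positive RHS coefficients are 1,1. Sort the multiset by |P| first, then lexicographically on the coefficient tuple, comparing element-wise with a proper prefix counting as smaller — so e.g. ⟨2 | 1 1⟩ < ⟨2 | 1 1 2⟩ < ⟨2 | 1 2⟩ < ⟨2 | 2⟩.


|primitive collections| = 22. Relations:

  P={1,9}:  v_{1} + v_{9} = 0  ⟹  sig = ⟨2 | 0⟩
  P={10,11}:  v_{10} + v_{11} = 0  ⟹  sig = ⟨2 | 0⟩
  P={2,10}:  v_{2} + v_{10} = v_{3}  ⟹  sig = ⟨2 | 1⟩
  P={3,8}:  v_{3} + v_{8} = v_{9}  ⟹  sig = ⟨2 | 1⟩
  P={3,11}:  v_{3} + v_{11} = v_{2}  ⟹  sig = ⟨2 | 1⟩
  P={0,9}:  v_{0} + v_{9} = v_{5} + v_{11}  ⟹  sig = ⟨2 | 1 1⟩
  P={0,10}:  v_{0} + v_{10} = v_{1} + v_{5}  ⟹  sig = ⟨2 | 1 1⟩
  P={1,7}:  v_{1} + v_{7} = v_{2} + v_{4}  ⟹  sig = ⟨2 | 1 1⟩
  P={2,8}:  v_{2} + v_{8} = v_{9} + v_{11}  ⟹  sig = ⟨2 | 1 1⟩
  P={0,3}:  v_{0} + v_{3} = v_{1} + v_{2} + v_{5}  ⟹  sig = ⟨2 | 1 1 1⟩
  P={1,8}:  v_{1} + v_{8} = v_{4} + v_{5} + v_{6}  ⟹  sig = ⟨2 | 1 1 1⟩
  P={7,10}:  v_{7} + v_{10} = v_{3} + v_{4} + v_{9}  ⟹  sig = ⟨2 | 1 1 1⟩
  P={0,7}:  v_{0} + v_{7} = v_{2} + v_{4} + v_{5} + v_{11}  ⟹  sig = ⟨2 | 1 1 1 1⟩
  P={0,8}:  v_{0} + v_{8} = v_{4} + 2·v_{5} + v_{6} + v_{11}  ⟹  sig = ⟨2 | 1 1 1 2⟩
  P={7,8}:  v_{7} + v_{8} = v_{4} + 2·v_{9} + v_{11}  ⟹  sig = ⟨2 | 1 1 2⟩
  P={1,5,11}:  v_{1} + v_{5} + v_{11} = v_{0}  ⟹  sig = ⟨3 | 1⟩
  P={2,4,9}:  v_{2} + v_{4} + v_{9} = v_{7}  ⟹  sig = ⟨3 | 1⟩
  P={5,6,7}:  v_{5} + v_{6} + v_{7} = v_{9} + v_{11}  ⟹  sig = ⟨3 | 1 1⟩
  P={3,4,5,6}:  v_{3} + v_{4} + v_{5} + v_{6} = 0  ⟹  sig = ⟨4 | 0⟩
  P={2,4,5,6}:  v_{2} + v_{4} + v_{5} + v_{6} = v_{11}  ⟹  sig = ⟨4 | 1⟩
  P={4,5,6,9}:  v_{4} + v_{5} + v_{6} + v_{9} = v_{8}  ⟹  sig = ⟨4 | 1⟩
  P={0,2,4,6}:  v_{0} + v_{2} + v_{4} + v_{6} = v_{1} + 2·v_{11}  ⟹  sig = ⟨4 | 1 2⟩

so the primitive-relation signature multiset is
    ⟨2 | 0⟩
    ⟨2 | 0⟩
    ⟨2 | 1⟩
    ⟨2 | 1⟩
    ⟨2 | 1⟩
    ⟨2 | 1 1⟩
    ⟨2 | 1 1⟩
    ⟨2 | 1 1⟩
    ⟨2 | 1 1⟩
    ⟨2 | 1 1 1⟩
    ⟨2 | 1 1 1⟩
    ⟨2 | 1 1 1⟩
    ⟨2 | 1 1 1 1⟩
    ⟨2 | 1 1 1 2⟩
    ⟨2 | 1 1 2⟩
    ⟨3 | 1⟩
    ⟨3 | 1⟩
    ⟨3 | 1 1⟩
    ⟨4 | 0⟩
    ⟨4 | 1⟩
    ⟨4 | 1⟩
    ⟨4 | 1 2⟩


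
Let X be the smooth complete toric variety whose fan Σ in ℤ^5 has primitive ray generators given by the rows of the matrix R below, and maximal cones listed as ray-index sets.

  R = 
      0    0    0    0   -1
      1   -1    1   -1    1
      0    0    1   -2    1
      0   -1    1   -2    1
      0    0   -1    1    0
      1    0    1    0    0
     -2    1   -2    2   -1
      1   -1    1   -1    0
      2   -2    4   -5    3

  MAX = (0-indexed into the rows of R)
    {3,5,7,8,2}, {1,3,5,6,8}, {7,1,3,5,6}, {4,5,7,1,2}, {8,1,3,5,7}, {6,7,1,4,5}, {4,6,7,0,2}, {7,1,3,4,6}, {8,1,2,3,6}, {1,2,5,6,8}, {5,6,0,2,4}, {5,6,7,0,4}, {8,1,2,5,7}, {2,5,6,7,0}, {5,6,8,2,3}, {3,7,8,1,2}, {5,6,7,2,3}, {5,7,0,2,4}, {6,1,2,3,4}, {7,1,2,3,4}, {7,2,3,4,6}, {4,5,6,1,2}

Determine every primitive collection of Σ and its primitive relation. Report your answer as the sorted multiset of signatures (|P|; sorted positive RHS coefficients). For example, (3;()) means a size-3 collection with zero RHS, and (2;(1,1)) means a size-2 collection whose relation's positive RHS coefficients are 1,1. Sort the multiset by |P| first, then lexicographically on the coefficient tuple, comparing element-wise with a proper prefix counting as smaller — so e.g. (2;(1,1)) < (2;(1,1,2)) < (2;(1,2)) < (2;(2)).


Primitive collections (9):

  {0,1}:  v_{0} + v_{1} = v_{7}  so sig = (2;(1))
  {0,8}:  v_{0} + v_{8} = v_{2} + v_{3} + v_{5} + v_{7}  so sig = (2;(1,1,1,1))
  {0,3}:  v_{0} + v_{3} = v_{2} + v_{6} + 2·v_{7}  so sig = (2;(1,1,2))
  {4,8}:  v_{4} + v_{8} = 2·v_{1} + v_{2}  so sig = (2;(1,2))
  {3,4,5}:  v_{3} + v_{4} + v_{5} = v_{1}  so sig = (3;(1))
  {6,7,8}:  v_{6} + v_{7} + v_{8} = 2·v_{3} + v_{5}  so sig = (3;(1,2))
  {1,2,3,5}:  v_{1} + v_{2} + v_{3} + v_{5} = v_{8}  so sig = (4;(1))
  {1,2,6,7}:  v_{1} + v_{2} + v_{6} + v_{7} = v_{3}  so sig = (4;(1))
  {2,4,5,6,7}:  v_{2} + v_{4} + v_{5} + v_{6} + v_{7} = 0  so sig = (5;())

Hence PRS(X_Σ) =
{ (2;(1)),  (2;(1,1,1,1)),  (2;(1,1,2)),  (2;(1,2)),  (3;(1)),  (3;(1,2)),  (4;(1)) ×2,  (5;()) }


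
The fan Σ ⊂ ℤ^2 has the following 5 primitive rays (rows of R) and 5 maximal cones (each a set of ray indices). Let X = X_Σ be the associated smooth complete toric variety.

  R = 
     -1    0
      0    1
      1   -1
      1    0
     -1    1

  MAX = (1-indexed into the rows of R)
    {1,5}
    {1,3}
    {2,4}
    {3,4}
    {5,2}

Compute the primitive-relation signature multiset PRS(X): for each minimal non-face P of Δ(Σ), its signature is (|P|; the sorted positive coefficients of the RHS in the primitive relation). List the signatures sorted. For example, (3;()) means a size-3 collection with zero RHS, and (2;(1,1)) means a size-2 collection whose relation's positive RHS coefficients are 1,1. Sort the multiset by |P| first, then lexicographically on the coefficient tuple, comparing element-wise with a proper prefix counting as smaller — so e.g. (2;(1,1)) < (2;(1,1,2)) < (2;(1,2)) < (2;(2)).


|primitive collections| = 5. Relations:

  P={1,4}:  v_{1} + v_{4} = 0  ⇒ sig = (2;())
  P={3,5}:  v_{3} + v_{5} = 0  ⇒ sig = (2;())
  P={1,2}:  v_{1} + v_{2} = v_{5}  ⇒ sig = (2;(1))
  P={2,3}:  v_{2} + v_{3} = v_{4}  ⇒ sig = (2;(1))
  P={4,5}:  v_{4} + v_{5} = v_{2}  ⇒ sig = (2;(1))

Sorted signature multiset PRS(X):
    |P|=2: 5 collections, coeffs (), (), (1), (1), (1)


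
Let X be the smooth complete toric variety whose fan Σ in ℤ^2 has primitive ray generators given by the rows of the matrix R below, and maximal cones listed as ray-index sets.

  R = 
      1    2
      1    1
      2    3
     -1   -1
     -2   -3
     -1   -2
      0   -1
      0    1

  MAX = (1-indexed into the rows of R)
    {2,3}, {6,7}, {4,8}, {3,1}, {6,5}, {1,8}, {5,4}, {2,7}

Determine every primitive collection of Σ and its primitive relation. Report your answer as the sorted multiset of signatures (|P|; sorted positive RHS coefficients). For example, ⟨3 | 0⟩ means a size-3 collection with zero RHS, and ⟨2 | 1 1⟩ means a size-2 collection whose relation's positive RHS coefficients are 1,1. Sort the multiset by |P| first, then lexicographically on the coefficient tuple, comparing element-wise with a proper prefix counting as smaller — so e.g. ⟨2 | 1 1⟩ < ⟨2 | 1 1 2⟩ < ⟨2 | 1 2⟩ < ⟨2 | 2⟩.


20 collections generate NE(X_Σ); each relation:

  • {1,6}:  v_{1} + v_{6} = 0 ; sig = ⟨2 | 0⟩
  • {2,4}:  v_{2} + v_{4} = 0 ; sig = ⟨2 | 0⟩
  • {3,5}:  v_{3} + v_{5} = 0 ; sig = ⟨2 | 0⟩
  • {7,8}:  v_{7} + v_{8} = 0 ; sig = ⟨2 | 0⟩
  • {1,2}:  v_{1} + v_{2} = v_{3} ; sig = ⟨2 | 1⟩
  • {1,4}:  v_{1} + v_{4} = v_{8} ; sig = ⟨2 | 1⟩
  • {1,5}:  v_{1} + v_{5} = v_{4} ; sig = ⟨2 | 1⟩
  • {1,7}:  v_{1} + v_{7} = v_{2} ; sig = ⟨2 | 1⟩
  • {2,5}:  v_{2} + v_{5} = v_{6} ; sig = ⟨2 | 1⟩
  • {2,6}:  v_{2} + v_{6} = v_{7} ; sig = ⟨2 | 1⟩
  • {2,8}:  v_{2} + v_{8} = v_{1} ; sig = ⟨2 | 1⟩
  • {3,4}:  v_{3} + v_{4} = v_{1} ; sig = ⟨2 | 1⟩
  • {3,6}:  v_{3} + v_{6} = v_{2} ; sig = ⟨2 | 1⟩
  • {4,6}:  v_{4} + v_{6} = v_{5} ; sig = ⟨2 | 1⟩
  • {4,7}:  v_{4} + v_{7} = v_{6} ; sig = ⟨2 | 1⟩
  • {6,8}:  v_{6} + v_{8} = v_{4} ; sig = ⟨2 | 1⟩
  • {3,7}:  v_{3} + v_{7} = 2·v_{2} ; sig = ⟨2 | 2⟩
  • {3,8}:  v_{3} + v_{8} = 2·v_{1} ; sig = ⟨2 | 2⟩
  • {5,7}:  v_{5} + v_{7} = 2·v_{6} ; sig = ⟨2 | 2⟩
  • {5,8}:  v_{5} + v_{8} = 2·v_{4} ; sig = ⟨2 | 2⟩

Signatures (|P|; sorted positive RHS coefficients), sorted:
    |P|=2: 20 collections, coeffs (), (), (), (), (1), (1), (1), (1), (1), (1), (1), (1), (1), (1), (1), (1), (2), (2), (2), (2)


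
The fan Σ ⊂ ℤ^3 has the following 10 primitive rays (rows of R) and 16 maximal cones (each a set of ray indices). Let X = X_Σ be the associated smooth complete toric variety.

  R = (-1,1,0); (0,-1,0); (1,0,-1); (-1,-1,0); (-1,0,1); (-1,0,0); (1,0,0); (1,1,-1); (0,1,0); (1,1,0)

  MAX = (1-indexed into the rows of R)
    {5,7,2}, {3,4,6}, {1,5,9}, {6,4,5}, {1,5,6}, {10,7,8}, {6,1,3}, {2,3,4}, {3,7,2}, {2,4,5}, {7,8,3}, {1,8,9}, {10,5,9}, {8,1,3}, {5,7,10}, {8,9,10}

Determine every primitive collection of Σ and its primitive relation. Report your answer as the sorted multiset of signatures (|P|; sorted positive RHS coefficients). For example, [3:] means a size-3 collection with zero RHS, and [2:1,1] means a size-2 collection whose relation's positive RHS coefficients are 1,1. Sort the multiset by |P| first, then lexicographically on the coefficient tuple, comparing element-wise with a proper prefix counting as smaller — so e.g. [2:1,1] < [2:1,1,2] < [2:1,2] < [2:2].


The 21 primitive collections of Σ (r=10, n=3):

  P = {2,9}:  v_{2} + v_{9} = 0 — sig = [2:]
  P = {3,5}:  v_{3} + v_{5} = 0 — sig = [2:]
  P = {4,10}:  v_{4} + v_{10} = 0 — sig = [2:]
  P = {6,7}:  v_{6} + v_{7} = 0 — sig = [2:]
  P = {1,2}:  v_{1} + v_{2} = v_{6} — sig = [2:1]
  P = {1,7}:  v_{1} + v_{7} = v_{9} — sig = [2:1]
  P = {2,6}:  v_{2} + v_{6} = v_{4} — sig = [2:1]
  P = {2,8}:  v_{2} + v_{8} = v_{3} — sig = [2:1]
  P = {2,10}:  v_{2} + v_{10} = v_{7} — sig = [2:1]
  P = {3,9}:  v_{3} + v_{9} = v_{8} — sig = [2:1]
  P = {4,7}:  v_{4} + v_{7} = v_{2} — sig = [2:1]
  P = {4,9}:  v_{4} + v_{9} = v_{6} — sig = [2:1]
  P = {5,8}:  v_{5} + v_{8} = v_{9} — sig = [2:1]
  P = {6,9}:  v_{6} + v_{9} = v_{1} — sig = [2:1]
  P = {6,10}:  v_{6} + v_{10} = v_{9} — sig = [2:1]
  P = {7,9}:  v_{7} + v_{9} = v_{10} — sig = [2:1]
  P = {3,10}:  v_{3} + v_{10} = v_{7} + v_{8} — sig = [2:1,1]
  P = {4,8}:  v_{4} + v_{8} = v_{3} + v_{6} — sig = [2:1,1]
  P = {6,8}:  v_{6} + v_{8} = v_{1} + v_{3} — sig = [2:1,1]
  P = {1,4}:  v_{1} + v_{4} = 2·v_{6} — sig = [2:2]
  P = {1,10}:  v_{1} + v_{10} = 2·v_{9} — sig = [2:2]

Signatures (|P|; sorted positive RHS coefficients), sorted:
    |P|=2: 21 collections, coeffs (), (), (), (), (1), (1), (1), (1), (1), (1), (1), (1), (1), (1), (1), (1), (1,1), (1,1), (1,1), (2), (2)


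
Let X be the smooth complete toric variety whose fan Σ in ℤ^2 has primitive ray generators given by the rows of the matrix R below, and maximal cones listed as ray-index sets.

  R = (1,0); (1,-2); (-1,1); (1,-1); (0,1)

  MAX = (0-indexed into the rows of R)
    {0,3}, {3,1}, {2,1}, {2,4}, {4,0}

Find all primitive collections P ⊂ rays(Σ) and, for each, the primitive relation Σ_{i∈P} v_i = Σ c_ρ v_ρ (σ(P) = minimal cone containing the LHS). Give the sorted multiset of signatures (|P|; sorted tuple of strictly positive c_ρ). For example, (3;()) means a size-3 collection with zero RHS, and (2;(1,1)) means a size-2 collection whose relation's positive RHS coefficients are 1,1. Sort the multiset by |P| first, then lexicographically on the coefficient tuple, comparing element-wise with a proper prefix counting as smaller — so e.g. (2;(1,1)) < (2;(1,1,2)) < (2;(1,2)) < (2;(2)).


5 minimal non-faces of Δ(Σ) (on 5 rays):

  P = {2,3}:  v_{2} + v_{3} = 0  ⟹  sig = (2;())
  P = {0,2}:  v_{0} + v_{2} = v_{4}  ⟹  sig = (2;(1))
  P = {1,4}:  v_{1} + v_{4} = v_{3}  ⟹  sig = (2;(1))
  P = {3,4}:  v_{3} + v_{4} = v_{0}  ⟹  sig = (2;(1))
  P = {0,1}:  v_{0} + v_{1} = 2·v_{3}  ⟹  sig = (2;(2))

Hence PRS(X_Σ) =
{ (2;()),  (2;(1)) ×3,  (2;(2)) }


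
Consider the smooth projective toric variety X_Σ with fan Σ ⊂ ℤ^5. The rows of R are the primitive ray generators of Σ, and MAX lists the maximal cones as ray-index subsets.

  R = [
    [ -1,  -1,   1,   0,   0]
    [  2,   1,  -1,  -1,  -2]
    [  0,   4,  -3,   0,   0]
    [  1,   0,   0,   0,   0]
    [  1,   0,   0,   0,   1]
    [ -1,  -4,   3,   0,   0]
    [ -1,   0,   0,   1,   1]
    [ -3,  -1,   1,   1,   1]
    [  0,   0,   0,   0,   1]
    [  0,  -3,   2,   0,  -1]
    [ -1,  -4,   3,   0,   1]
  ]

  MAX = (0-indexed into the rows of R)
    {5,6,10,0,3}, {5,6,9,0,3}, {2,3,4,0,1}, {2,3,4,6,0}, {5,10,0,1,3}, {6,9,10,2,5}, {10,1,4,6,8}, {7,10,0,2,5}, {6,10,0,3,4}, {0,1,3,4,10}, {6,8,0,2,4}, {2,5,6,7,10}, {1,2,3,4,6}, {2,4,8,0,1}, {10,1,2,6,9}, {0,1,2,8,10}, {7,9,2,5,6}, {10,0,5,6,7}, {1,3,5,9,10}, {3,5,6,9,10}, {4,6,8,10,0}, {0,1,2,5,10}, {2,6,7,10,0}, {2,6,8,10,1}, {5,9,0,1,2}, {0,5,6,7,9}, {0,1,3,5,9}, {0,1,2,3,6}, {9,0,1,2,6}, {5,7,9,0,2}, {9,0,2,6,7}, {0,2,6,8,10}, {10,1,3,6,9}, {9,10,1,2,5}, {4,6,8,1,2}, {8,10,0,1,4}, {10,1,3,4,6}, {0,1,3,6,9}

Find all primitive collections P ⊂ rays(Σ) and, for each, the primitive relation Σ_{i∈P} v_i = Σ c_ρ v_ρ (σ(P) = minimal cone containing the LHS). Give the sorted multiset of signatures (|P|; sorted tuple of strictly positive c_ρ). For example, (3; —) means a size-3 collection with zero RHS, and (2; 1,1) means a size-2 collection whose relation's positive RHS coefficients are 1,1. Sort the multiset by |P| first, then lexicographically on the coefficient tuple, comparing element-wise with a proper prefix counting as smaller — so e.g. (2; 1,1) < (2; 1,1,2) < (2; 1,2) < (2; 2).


Primitive collections (20):

  P={3,8}:  v_{3} + v_{8} = v_{4}  so sig = (2; 1)
  P={5,8}:  v_{5} + v_{8} = v_{10}  so sig = (2; 1)
  P={3,7}:  v_{3} + v_{7} = v_{0} + v_{6}  so sig = (2; 1,1)
  P={4,5}:  v_{4} + v_{5} = v_{3} + v_{10}  so sig = (2; 1,1)
  P={1,7}:  v_{1} + v_{7} = v_{0} + v_{2} + v_{9}  so sig = (2; 1,1,1)
  P={4,7}:  v_{4} + v_{7} = v_{0} + v_{6} + v_{8}  so sig = (2; 1,1,1)
  P={8,9}:  v_{8} + v_{9} = v_{1} + v_{6} + v_{10}  so sig = (2; 1,1,1)
  P={4,9}:  v_{4} + v_{9} = v_{1} + v_{3} + v_{6} + v_{10}  so sig = (2; 1,1,1,1)
  P={7,8}:  v_{7} + v_{8} = v_{0} + v_{2} + v_{6} + v_{10}  so sig = (2; 1,1,1,1)
  P={2,3,5}:  v_{2} + v_{3} + v_{5} = 0  so sig = (3; —)
  P={1,5,6}:  v_{1} + v_{5} + v_{6} = v_{9}  so sig = (3; 1)
  P={2,3,10}:  v_{2} + v_{3} + v_{10} = v_{8}  so sig = (3; 1)
  P={2,3,9}:  v_{2} + v_{3} + v_{9} = v_{1} + v_{6}  so sig = (3; 1,1)
  P={7,9,10}:  v_{7} + v_{9} + v_{10} = v_{2} + 3·v_{5} + v_{6}  so sig = (3; 1,1,3)
  P={0,9,10}:  v_{0} + v_{9} + v_{10} = 2·v_{5}  so sig = (3; 2)
  P={2,4,10}:  v_{2} + v_{4} + v_{10} = 2·v_{8}  so sig = (3; 2)
  P={0,1,6,8}:  v_{0} + v_{1} + v_{6} + v_{8} = 0  so sig = (4; —)
  P={0,1,4,6}:  v_{0} + v_{1} + v_{4} + v_{6} = v_{3}  so sig = (4; 1)
  P={0,1,6,10}:  v_{0} + v_{1} + v_{6} + v_{10} = v_{5}  so sig = (4; 1)
  P={0,2,5,6}:  v_{0} + v_{2} + v_{5} + v_{6} = v_{7}  so sig = (4; 1)

so the primitive-relation signature multiset is
{ (2; 1) ×2,  (2; 1,1) ×2,  (2; 1,1,1) ×3,  (2; 1,1,1,1) ×2,  (3; —),  (3; 1) ×2,  (3; 1,1),  (3; 1,1,3),  (3; 2) ×2,  (4; —),  (4; 1) ×3 }


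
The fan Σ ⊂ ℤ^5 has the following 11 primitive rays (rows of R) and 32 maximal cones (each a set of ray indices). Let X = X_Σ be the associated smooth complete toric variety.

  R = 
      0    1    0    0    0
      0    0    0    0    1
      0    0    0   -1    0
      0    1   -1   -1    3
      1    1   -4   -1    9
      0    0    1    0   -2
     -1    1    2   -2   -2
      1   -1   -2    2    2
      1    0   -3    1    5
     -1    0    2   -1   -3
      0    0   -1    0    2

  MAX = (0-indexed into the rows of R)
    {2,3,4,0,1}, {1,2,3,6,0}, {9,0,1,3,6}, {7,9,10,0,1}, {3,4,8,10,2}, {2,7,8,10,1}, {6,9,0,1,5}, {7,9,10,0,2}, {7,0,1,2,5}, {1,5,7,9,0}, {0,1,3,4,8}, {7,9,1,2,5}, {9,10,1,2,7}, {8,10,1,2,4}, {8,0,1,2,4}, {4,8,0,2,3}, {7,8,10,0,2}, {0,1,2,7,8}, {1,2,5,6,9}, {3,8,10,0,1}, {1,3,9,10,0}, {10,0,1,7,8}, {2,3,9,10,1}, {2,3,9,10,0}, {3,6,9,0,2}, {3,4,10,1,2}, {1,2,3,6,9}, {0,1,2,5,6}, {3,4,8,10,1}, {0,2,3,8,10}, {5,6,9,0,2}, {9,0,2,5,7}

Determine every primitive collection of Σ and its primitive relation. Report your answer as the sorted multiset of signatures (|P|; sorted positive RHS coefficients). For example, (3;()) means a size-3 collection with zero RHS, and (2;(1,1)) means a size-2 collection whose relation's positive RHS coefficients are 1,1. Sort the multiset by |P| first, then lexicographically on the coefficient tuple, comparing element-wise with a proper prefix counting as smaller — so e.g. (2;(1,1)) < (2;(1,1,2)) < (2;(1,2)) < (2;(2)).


Σ has 16 primitive collections:

  {5,10}:  v_{5} + v_{10} = 0  ⇒ sig = (2;())
  {6,7}:  v_{6} + v_{7} = 0  ⇒ sig = (2;())
  {3,7}:  v_{3} + v_{7} = v_{8}  ⇒ sig = (2;(1))
  {6,8}:  v_{6} + v_{8} = v_{3}  ⇒ sig = (2;(1))
  {8,9}:  v_{8} + v_{9} = v_{10}  ⇒ sig = (2;(1))
  {6,10}:  v_{6} + v_{10} = v_{3} + v_{9}  ⇒ sig = (2;(1,1))
  {3,5}:  v_{3} + v_{5} = v_{0} + v_{1} + v_{2}  ⇒ sig = (2;(1,1,1))
  {4,9}:  v_{4} + v_{9} = v_{1} + v_{2} + v_{3} + v_{10}  ⇒ sig = (2;(1,1,1,1))
  {5,8}:  v_{5} + v_{8} = v_{0} + v_{1} + v_{2} + v_{7}  ⇒ sig = (2;(1,1,1,1))
  {4,6}:  v_{4} + v_{6} = v_{1} + v_{2} + 2·v_{3}  ⇒ sig = (2;(1,1,2))
  {4,7}:  v_{4} + v_{7} = v_{1} + v_{2} + 2·v_{8}  ⇒ sig = (2;(1,1,2))
  {4,5}:  v_{4} + v_{5} = v_{0} + 2·v_{1} + 2·v_{2} + v_{8}  ⇒ sig = (2;(1,1,2,2))
  {0,4,10}:  v_{0} + v_{4} + v_{10} = 2·v_{3} + v_{8}  ⇒ sig = (3;(1,2))
  {0,1,2,9}:  v_{0} + v_{1} + v_{2} + v_{9} = v_{6}  ⇒ sig = (4;(1))
  {0,1,2,10}:  v_{0} + v_{1} + v_{2} + v_{10} = v_{3}  ⇒ sig = (4;(1))
  {1,2,3,8}:  v_{1} + v_{2} + v_{3} + v_{8} = v_{4}  ⇒ sig = (4;(1))

Sorted signature multiset PRS(X):
    (2;())
    (2;())
    (2;(1))
    (2;(1))
    (2;(1))
    (2;(1,1))
    (2;(1,1,1))
    (2;(1,1,1,1))
    (2;(1,1,1,1))
    (2;(1,1,2))
    (2;(1,1,2))
    (2;(1,1,2,2))
    (3;(1,2))
    (4;(1))
    (4;(1))
    (4;(1))


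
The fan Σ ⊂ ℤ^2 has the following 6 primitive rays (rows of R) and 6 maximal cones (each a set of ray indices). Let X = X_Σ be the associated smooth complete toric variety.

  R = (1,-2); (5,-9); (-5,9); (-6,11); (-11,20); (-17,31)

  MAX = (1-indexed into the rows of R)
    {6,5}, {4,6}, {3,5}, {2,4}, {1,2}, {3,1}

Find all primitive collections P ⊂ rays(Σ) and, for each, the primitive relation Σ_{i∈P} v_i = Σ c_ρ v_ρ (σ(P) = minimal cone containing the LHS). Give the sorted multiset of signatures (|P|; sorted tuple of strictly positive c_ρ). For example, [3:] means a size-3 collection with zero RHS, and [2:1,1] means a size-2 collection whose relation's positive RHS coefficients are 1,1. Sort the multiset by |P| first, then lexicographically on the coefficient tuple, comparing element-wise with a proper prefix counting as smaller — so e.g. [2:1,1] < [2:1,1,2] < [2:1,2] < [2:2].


Primitive collections (9):

  • {2,3}:  v_{2} + v_{3} = 0  →  sig = [2:]
  • {1,4}:  v_{1} + v_{4} = v_{3}  →  sig = [2:1]
  • {2,5}:  v_{2} + v_{5} = v_{4}  →  sig = [2:1]
  • {3,4}:  v_{3} + v_{4} = v_{5}  →  sig = [2:1]
  • {4,5}:  v_{4} + v_{5} = v_{6}  →  sig = [2:1]
  • {1,6}:  v_{1} + v_{6} = v_{3} + v_{5}  →  sig = [2:1,1]
  • {1,5}:  v_{1} + v_{5} = 2·v_{3}  →  sig = [2:2]
  • {2,6}:  v_{2} + v_{6} = 2·v_{4}  →  sig = [2:2]
  • {3,6}:  v_{3} + v_{6} = 2·v_{5}  →  sig = [2:2]

Hence PRS(X_Σ) =
    |P|=2: 9 collections, coeffs (), (1), (1), (1), (1), (1,1), (2), (2), (2)


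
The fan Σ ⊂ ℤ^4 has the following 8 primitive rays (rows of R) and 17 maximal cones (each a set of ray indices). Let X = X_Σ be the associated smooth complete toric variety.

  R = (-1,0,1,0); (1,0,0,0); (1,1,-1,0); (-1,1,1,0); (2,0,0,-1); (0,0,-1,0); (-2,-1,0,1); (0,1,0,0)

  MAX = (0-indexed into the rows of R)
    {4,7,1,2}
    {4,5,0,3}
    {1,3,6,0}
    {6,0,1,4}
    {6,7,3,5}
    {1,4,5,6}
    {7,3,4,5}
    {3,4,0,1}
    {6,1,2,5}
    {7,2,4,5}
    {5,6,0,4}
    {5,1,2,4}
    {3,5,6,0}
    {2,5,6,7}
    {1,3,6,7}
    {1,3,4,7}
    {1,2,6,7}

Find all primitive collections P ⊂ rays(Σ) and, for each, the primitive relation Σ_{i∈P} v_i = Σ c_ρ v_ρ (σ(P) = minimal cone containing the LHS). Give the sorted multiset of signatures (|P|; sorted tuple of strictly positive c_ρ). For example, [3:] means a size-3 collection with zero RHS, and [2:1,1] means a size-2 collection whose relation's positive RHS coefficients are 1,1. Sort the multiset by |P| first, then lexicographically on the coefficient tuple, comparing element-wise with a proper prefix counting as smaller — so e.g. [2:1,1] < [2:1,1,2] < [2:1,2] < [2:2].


9 collections generate NE(X_Σ); each relation:

  {0,2}:  v_{0} + v_{2} = v_{7}  so sig = [2:1]
  {0,7}:  v_{0} + v_{7} = v_{3}  so sig = [2:1]
  {2,3}:  v_{2} + v_{3} = 2·v_{7}  so sig = [2:2]
  {0,1,5}:  v_{0} + v_{1} + v_{5} = 0  so sig = [3:]
  {4,6,7}:  v_{4} + v_{6} + v_{7} = 0  so sig = [3:]
  {1,3,5}:  v_{1} + v_{3} + v_{5} = v_{7}  so sig = [3:1]
  {1,5,7}:  v_{1} + v_{5} + v_{7} = v_{2}  so sig = [3:1]
  {3,4,6}:  v_{3} + v_{4} + v_{6} = v_{0}  so sig = [3:1]
  {2,4,6}:  v_{2} + v_{4} + v_{6} = v_{1} + v_{5}  so sig = [3:1,1]

so the primitive-relation signature multiset is
{ [2:1] ×2,  [2:2],  [3:] ×2,  [3:1] ×3,  [3:1,1] }
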